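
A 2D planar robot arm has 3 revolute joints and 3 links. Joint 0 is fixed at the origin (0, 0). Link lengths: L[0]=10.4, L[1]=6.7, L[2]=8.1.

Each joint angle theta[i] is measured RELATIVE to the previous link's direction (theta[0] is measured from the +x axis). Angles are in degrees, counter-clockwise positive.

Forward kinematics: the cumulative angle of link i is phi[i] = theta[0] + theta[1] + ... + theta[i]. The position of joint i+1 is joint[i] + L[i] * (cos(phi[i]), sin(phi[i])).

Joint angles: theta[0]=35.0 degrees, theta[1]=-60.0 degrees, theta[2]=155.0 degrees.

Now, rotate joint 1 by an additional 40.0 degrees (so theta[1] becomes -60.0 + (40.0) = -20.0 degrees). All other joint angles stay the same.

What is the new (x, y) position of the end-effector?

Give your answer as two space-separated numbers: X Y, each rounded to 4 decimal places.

Answer: 7.0139 9.1058

Derivation:
joint[0] = (0.0000, 0.0000)  (base)
link 0: phi[0] = 35 = 35 deg
  cos(35 deg) = 0.8192, sin(35 deg) = 0.5736
  joint[1] = (0.0000, 0.0000) + 10.4 * (0.8192, 0.5736) = (0.0000 + 8.5192, 0.0000 + 5.9652) = (8.5192, 5.9652)
link 1: phi[1] = 35 + -20 = 15 deg
  cos(15 deg) = 0.9659, sin(15 deg) = 0.2588
  joint[2] = (8.5192, 5.9652) + 6.7 * (0.9659, 0.2588) = (8.5192 + 6.4717, 5.9652 + 1.7341) = (14.9909, 7.6993)
link 2: phi[2] = 35 + -20 + 155 = 170 deg
  cos(170 deg) = -0.9848, sin(170 deg) = 0.1736
  joint[3] = (14.9909, 7.6993) + 8.1 * (-0.9848, 0.1736) = (14.9909 + -7.9769, 7.6993 + 1.4066) = (7.0139, 9.1058)
End effector: (7.0139, 9.1058)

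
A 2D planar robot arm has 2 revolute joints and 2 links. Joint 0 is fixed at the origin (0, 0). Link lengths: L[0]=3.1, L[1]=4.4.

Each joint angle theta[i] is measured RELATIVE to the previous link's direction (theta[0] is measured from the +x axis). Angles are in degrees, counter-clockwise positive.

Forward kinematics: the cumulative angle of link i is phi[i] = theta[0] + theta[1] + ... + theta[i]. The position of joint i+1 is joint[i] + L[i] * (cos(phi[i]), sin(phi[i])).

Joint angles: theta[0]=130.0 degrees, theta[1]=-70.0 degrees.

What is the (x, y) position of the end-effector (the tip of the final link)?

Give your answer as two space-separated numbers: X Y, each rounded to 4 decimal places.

Answer: 0.2074 6.1852

Derivation:
joint[0] = (0.0000, 0.0000)  (base)
link 0: phi[0] = 130 = 130 deg
  cos(130 deg) = -0.6428, sin(130 deg) = 0.7660
  joint[1] = (0.0000, 0.0000) + 3.1 * (-0.6428, 0.7660) = (0.0000 + -1.9926, 0.0000 + 2.3747) = (-1.9926, 2.3747)
link 1: phi[1] = 130 + -70 = 60 deg
  cos(60 deg) = 0.5000, sin(60 deg) = 0.8660
  joint[2] = (-1.9926, 2.3747) + 4.4 * (0.5000, 0.8660) = (-1.9926 + 2.2000, 2.3747 + 3.8105) = (0.2074, 6.1852)
End effector: (0.2074, 6.1852)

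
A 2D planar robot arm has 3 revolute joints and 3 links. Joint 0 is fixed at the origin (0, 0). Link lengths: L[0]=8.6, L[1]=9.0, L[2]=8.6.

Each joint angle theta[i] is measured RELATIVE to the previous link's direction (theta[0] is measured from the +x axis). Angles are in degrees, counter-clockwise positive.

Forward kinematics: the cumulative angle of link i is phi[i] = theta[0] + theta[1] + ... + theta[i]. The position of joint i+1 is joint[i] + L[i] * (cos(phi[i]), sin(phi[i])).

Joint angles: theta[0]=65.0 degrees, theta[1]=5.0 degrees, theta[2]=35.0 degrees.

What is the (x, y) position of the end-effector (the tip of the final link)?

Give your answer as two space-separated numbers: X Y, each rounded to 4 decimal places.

joint[0] = (0.0000, 0.0000)  (base)
link 0: phi[0] = 65 = 65 deg
  cos(65 deg) = 0.4226, sin(65 deg) = 0.9063
  joint[1] = (0.0000, 0.0000) + 8.6 * (0.4226, 0.9063) = (0.0000 + 3.6345, 0.0000 + 7.7942) = (3.6345, 7.7942)
link 1: phi[1] = 65 + 5 = 70 deg
  cos(70 deg) = 0.3420, sin(70 deg) = 0.9397
  joint[2] = (3.6345, 7.7942) + 9 * (0.3420, 0.9397) = (3.6345 + 3.0782, 7.7942 + 8.4572) = (6.7127, 16.2515)
link 2: phi[2] = 65 + 5 + 35 = 105 deg
  cos(105 deg) = -0.2588, sin(105 deg) = 0.9659
  joint[3] = (6.7127, 16.2515) + 8.6 * (-0.2588, 0.9659) = (6.7127 + -2.2258, 16.2515 + 8.3070) = (4.4869, 24.5584)
End effector: (4.4869, 24.5584)

Answer: 4.4869 24.5584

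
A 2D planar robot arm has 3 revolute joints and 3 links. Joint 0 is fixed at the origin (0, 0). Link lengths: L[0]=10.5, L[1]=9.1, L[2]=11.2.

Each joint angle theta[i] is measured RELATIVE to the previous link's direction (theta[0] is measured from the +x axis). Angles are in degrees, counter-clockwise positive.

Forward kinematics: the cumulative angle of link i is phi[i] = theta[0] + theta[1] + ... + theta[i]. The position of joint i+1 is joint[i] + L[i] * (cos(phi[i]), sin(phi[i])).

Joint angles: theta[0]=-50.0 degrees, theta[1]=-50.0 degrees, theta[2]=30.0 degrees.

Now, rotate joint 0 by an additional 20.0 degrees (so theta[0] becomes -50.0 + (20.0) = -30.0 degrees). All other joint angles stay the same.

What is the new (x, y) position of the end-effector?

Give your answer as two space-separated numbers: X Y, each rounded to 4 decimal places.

Answer: 17.8727 -22.7914

Derivation:
joint[0] = (0.0000, 0.0000)  (base)
link 0: phi[0] = -30 = -30 deg
  cos(-30 deg) = 0.8660, sin(-30 deg) = -0.5000
  joint[1] = (0.0000, 0.0000) + 10.5 * (0.8660, -0.5000) = (0.0000 + 9.0933, 0.0000 + -5.2500) = (9.0933, -5.2500)
link 1: phi[1] = -30 + -50 = -80 deg
  cos(-80 deg) = 0.1736, sin(-80 deg) = -0.9848
  joint[2] = (9.0933, -5.2500) + 9.1 * (0.1736, -0.9848) = (9.0933 + 1.5802, -5.2500 + -8.9618) = (10.6735, -14.2118)
link 2: phi[2] = -30 + -50 + 30 = -50 deg
  cos(-50 deg) = 0.6428, sin(-50 deg) = -0.7660
  joint[3] = (10.6735, -14.2118) + 11.2 * (0.6428, -0.7660) = (10.6735 + 7.1992, -14.2118 + -8.5797) = (17.8727, -22.7914)
End effector: (17.8727, -22.7914)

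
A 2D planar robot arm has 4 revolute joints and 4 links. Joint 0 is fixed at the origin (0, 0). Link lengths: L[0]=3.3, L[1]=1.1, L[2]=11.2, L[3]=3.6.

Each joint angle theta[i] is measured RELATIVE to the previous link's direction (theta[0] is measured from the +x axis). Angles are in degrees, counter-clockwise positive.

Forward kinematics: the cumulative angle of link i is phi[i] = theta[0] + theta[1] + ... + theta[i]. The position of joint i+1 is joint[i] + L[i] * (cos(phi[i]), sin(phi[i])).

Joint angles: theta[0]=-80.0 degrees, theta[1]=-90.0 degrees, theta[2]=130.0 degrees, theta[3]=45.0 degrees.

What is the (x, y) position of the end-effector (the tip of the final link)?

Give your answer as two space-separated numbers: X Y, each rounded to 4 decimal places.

Answer: 11.6557 -10.3263

Derivation:
joint[0] = (0.0000, 0.0000)  (base)
link 0: phi[0] = -80 = -80 deg
  cos(-80 deg) = 0.1736, sin(-80 deg) = -0.9848
  joint[1] = (0.0000, 0.0000) + 3.3 * (0.1736, -0.9848) = (0.0000 + 0.5730, 0.0000 + -3.2499) = (0.5730, -3.2499)
link 1: phi[1] = -80 + -90 = -170 deg
  cos(-170 deg) = -0.9848, sin(-170 deg) = -0.1736
  joint[2] = (0.5730, -3.2499) + 1.1 * (-0.9848, -0.1736) = (0.5730 + -1.0833, -3.2499 + -0.1910) = (-0.5102, -3.4409)
link 2: phi[2] = -80 + -90 + 130 = -40 deg
  cos(-40 deg) = 0.7660, sin(-40 deg) = -0.6428
  joint[3] = (-0.5102, -3.4409) + 11.2 * (0.7660, -0.6428) = (-0.5102 + 8.5797, -3.4409 + -7.1992) = (8.0694, -10.6401)
link 3: phi[3] = -80 + -90 + 130 + 45 = 5 deg
  cos(5 deg) = 0.9962, sin(5 deg) = 0.0872
  joint[4] = (8.0694, -10.6401) + 3.6 * (0.9962, 0.0872) = (8.0694 + 3.5863, -10.6401 + 0.3138) = (11.6557, -10.3263)
End effector: (11.6557, -10.3263)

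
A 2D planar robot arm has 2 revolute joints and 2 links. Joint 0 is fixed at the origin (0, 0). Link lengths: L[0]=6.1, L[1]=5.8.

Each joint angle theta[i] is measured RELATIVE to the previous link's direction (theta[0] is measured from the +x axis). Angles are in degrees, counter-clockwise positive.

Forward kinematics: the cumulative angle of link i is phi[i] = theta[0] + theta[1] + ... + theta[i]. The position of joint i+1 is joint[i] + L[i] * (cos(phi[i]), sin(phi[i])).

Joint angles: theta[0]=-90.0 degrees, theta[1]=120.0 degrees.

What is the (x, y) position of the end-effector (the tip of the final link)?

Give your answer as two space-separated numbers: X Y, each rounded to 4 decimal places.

joint[0] = (0.0000, 0.0000)  (base)
link 0: phi[0] = -90 = -90 deg
  cos(-90 deg) = 0.0000, sin(-90 deg) = -1.0000
  joint[1] = (0.0000, 0.0000) + 6.1 * (0.0000, -1.0000) = (0.0000 + 0.0000, 0.0000 + -6.1000) = (0.0000, -6.1000)
link 1: phi[1] = -90 + 120 = 30 deg
  cos(30 deg) = 0.8660, sin(30 deg) = 0.5000
  joint[2] = (0.0000, -6.1000) + 5.8 * (0.8660, 0.5000) = (0.0000 + 5.0229, -6.1000 + 2.9000) = (5.0229, -3.2000)
End effector: (5.0229, -3.2000)

Answer: 5.0229 -3.2000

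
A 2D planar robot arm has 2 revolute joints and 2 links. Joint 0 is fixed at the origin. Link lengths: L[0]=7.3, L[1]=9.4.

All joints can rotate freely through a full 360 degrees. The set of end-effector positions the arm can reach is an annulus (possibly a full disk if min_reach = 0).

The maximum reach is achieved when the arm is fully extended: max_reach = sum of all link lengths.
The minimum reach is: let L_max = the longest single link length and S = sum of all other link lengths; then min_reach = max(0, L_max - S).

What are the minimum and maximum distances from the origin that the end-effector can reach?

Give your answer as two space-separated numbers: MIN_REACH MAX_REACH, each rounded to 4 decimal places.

Link lengths: [7.3, 9.4]
max_reach = 7.3 + 9.4 = 16.7
L_max = max([7.3, 9.4]) = 9.4
S (sum of others) = 16.7 - 9.4 = 7.3
min_reach = max(0, 9.4 - 7.3) = max(0, 2.1) = 2.1

Answer: 2.1000 16.7000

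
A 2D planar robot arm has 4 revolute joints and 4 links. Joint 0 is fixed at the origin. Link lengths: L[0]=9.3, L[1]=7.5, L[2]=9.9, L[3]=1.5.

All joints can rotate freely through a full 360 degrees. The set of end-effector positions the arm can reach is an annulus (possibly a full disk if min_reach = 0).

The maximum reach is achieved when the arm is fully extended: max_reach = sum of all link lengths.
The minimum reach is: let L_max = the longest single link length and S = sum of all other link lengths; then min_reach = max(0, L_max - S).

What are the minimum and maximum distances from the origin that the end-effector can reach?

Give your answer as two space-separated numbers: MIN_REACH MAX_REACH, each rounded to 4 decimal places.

Answer: 0.0000 28.2000

Derivation:
Link lengths: [9.3, 7.5, 9.9, 1.5]
max_reach = 9.3 + 7.5 + 9.9 + 1.5 = 28.2
L_max = max([9.3, 7.5, 9.9, 1.5]) = 9.9
S (sum of others) = 28.2 - 9.9 = 18.3
min_reach = max(0, 9.9 - 18.3) = max(0, -8.4) = 0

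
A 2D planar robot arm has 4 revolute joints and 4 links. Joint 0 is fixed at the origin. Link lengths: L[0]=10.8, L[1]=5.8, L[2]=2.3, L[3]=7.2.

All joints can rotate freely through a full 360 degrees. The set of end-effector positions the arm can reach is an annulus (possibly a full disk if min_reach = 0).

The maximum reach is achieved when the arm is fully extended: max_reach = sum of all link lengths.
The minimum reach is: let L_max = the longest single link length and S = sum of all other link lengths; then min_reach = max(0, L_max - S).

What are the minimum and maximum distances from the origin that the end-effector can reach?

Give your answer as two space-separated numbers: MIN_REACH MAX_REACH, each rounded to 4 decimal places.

Link lengths: [10.8, 5.8, 2.3, 7.2]
max_reach = 10.8 + 5.8 + 2.3 + 7.2 = 26.1
L_max = max([10.8, 5.8, 2.3, 7.2]) = 10.8
S (sum of others) = 26.1 - 10.8 = 15.3
min_reach = max(0, 10.8 - 15.3) = max(0, -4.5) = 0

Answer: 0.0000 26.1000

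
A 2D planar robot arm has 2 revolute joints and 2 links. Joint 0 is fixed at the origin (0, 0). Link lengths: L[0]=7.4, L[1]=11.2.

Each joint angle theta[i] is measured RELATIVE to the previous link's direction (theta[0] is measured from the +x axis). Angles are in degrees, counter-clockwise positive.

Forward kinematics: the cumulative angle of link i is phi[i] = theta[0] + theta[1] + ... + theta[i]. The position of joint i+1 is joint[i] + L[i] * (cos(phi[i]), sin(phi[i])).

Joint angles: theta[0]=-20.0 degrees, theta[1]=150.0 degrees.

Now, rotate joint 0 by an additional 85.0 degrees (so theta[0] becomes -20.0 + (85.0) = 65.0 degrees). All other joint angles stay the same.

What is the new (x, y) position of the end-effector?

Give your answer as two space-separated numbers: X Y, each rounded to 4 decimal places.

joint[0] = (0.0000, 0.0000)  (base)
link 0: phi[0] = 65 = 65 deg
  cos(65 deg) = 0.4226, sin(65 deg) = 0.9063
  joint[1] = (0.0000, 0.0000) + 7.4 * (0.4226, 0.9063) = (0.0000 + 3.1274, 0.0000 + 6.7067) = (3.1274, 6.7067)
link 1: phi[1] = 65 + 150 = 215 deg
  cos(215 deg) = -0.8192, sin(215 deg) = -0.5736
  joint[2] = (3.1274, 6.7067) + 11.2 * (-0.8192, -0.5736) = (3.1274 + -9.1745, 6.7067 + -6.4241) = (-6.0471, 0.2826)
End effector: (-6.0471, 0.2826)

Answer: -6.0471 0.2826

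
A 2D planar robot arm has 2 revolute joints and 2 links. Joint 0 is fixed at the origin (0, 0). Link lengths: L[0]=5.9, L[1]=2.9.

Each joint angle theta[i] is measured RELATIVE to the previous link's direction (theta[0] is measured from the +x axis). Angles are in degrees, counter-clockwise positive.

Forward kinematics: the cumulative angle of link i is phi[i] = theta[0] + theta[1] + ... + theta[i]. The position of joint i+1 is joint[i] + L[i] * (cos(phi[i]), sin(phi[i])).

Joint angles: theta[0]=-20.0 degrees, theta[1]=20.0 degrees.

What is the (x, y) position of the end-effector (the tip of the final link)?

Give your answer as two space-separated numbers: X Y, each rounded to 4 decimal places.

Answer: 8.4442 -2.0179

Derivation:
joint[0] = (0.0000, 0.0000)  (base)
link 0: phi[0] = -20 = -20 deg
  cos(-20 deg) = 0.9397, sin(-20 deg) = -0.3420
  joint[1] = (0.0000, 0.0000) + 5.9 * (0.9397, -0.3420) = (0.0000 + 5.5442, 0.0000 + -2.0179) = (5.5442, -2.0179)
link 1: phi[1] = -20 + 20 = 0 deg
  cos(0 deg) = 1.0000, sin(0 deg) = 0.0000
  joint[2] = (5.5442, -2.0179) + 2.9 * (1.0000, 0.0000) = (5.5442 + 2.9000, -2.0179 + 0.0000) = (8.4442, -2.0179)
End effector: (8.4442, -2.0179)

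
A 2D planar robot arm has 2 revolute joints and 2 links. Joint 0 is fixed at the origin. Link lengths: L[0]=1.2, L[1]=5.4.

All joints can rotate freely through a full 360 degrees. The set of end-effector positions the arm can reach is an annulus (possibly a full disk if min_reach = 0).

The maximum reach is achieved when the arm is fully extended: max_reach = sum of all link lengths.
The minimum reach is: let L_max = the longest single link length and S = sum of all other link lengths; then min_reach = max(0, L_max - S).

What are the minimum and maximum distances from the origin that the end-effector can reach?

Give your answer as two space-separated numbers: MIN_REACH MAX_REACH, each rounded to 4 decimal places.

Link lengths: [1.2, 5.4]
max_reach = 1.2 + 5.4 = 6.6
L_max = max([1.2, 5.4]) = 5.4
S (sum of others) = 6.6 - 5.4 = 1.2
min_reach = max(0, 5.4 - 1.2) = max(0, 4.2) = 4.2

Answer: 4.2000 6.6000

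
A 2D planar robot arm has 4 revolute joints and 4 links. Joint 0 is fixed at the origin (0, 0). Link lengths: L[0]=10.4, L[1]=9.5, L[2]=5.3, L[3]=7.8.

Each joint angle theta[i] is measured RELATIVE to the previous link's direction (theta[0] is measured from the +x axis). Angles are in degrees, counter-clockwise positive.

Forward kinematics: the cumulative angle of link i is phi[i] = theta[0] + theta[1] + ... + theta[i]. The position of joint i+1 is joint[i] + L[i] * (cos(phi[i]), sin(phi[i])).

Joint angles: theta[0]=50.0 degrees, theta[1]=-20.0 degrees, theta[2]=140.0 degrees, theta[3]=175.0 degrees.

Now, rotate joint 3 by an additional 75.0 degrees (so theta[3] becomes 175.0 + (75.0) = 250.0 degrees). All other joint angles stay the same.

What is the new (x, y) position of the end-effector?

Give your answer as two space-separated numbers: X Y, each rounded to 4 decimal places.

joint[0] = (0.0000, 0.0000)  (base)
link 0: phi[0] = 50 = 50 deg
  cos(50 deg) = 0.6428, sin(50 deg) = 0.7660
  joint[1] = (0.0000, 0.0000) + 10.4 * (0.6428, 0.7660) = (0.0000 + 6.6850, 0.0000 + 7.9669) = (6.6850, 7.9669)
link 1: phi[1] = 50 + -20 = 30 deg
  cos(30 deg) = 0.8660, sin(30 deg) = 0.5000
  joint[2] = (6.6850, 7.9669) + 9.5 * (0.8660, 0.5000) = (6.6850 + 8.2272, 7.9669 + 4.7500) = (14.9122, 12.7169)
link 2: phi[2] = 50 + -20 + 140 = 170 deg
  cos(170 deg) = -0.9848, sin(170 deg) = 0.1736
  joint[3] = (14.9122, 12.7169) + 5.3 * (-0.9848, 0.1736) = (14.9122 + -5.2195, 12.7169 + 0.9203) = (9.6928, 13.6372)
link 3: phi[3] = 50 + -20 + 140 + 250 = 420 deg
  cos(420 deg) = 0.5000, sin(420 deg) = 0.8660
  joint[4] = (9.6928, 13.6372) + 7.8 * (0.5000, 0.8660) = (9.6928 + 3.9000, 13.6372 + 6.7550) = (13.5928, 20.3922)
End effector: (13.5928, 20.3922)

Answer: 13.5928 20.3922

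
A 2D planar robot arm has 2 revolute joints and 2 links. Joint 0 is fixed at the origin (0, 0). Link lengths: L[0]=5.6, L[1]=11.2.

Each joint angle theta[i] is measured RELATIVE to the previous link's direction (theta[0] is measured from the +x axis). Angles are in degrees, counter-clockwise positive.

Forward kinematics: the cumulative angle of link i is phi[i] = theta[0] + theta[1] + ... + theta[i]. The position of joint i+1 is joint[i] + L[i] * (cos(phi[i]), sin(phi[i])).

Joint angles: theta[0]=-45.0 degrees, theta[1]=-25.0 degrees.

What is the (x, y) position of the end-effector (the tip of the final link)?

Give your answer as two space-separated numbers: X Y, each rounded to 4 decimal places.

joint[0] = (0.0000, 0.0000)  (base)
link 0: phi[0] = -45 = -45 deg
  cos(-45 deg) = 0.7071, sin(-45 deg) = -0.7071
  joint[1] = (0.0000, 0.0000) + 5.6 * (0.7071, -0.7071) = (0.0000 + 3.9598, 0.0000 + -3.9598) = (3.9598, -3.9598)
link 1: phi[1] = -45 + -25 = -70 deg
  cos(-70 deg) = 0.3420, sin(-70 deg) = -0.9397
  joint[2] = (3.9598, -3.9598) + 11.2 * (0.3420, -0.9397) = (3.9598 + 3.8306, -3.9598 + -10.5246) = (7.7904, -14.4844)
End effector: (7.7904, -14.4844)

Answer: 7.7904 -14.4844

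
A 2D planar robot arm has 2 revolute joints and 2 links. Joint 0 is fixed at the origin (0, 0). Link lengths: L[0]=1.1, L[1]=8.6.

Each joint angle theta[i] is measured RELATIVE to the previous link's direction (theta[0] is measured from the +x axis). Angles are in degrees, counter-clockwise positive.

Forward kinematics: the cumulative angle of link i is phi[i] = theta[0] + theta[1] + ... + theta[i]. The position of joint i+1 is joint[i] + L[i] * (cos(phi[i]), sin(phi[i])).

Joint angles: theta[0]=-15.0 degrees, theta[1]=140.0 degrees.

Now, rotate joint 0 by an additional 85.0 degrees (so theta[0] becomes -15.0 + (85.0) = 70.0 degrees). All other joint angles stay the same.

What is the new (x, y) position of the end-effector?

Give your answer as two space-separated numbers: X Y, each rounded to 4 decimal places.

joint[0] = (0.0000, 0.0000)  (base)
link 0: phi[0] = 70 = 70 deg
  cos(70 deg) = 0.3420, sin(70 deg) = 0.9397
  joint[1] = (0.0000, 0.0000) + 1.1 * (0.3420, 0.9397) = (0.0000 + 0.3762, 0.0000 + 1.0337) = (0.3762, 1.0337)
link 1: phi[1] = 70 + 140 = 210 deg
  cos(210 deg) = -0.8660, sin(210 deg) = -0.5000
  joint[2] = (0.3762, 1.0337) + 8.6 * (-0.8660, -0.5000) = (0.3762 + -7.4478, 1.0337 + -4.3000) = (-7.0716, -3.2663)
End effector: (-7.0716, -3.2663)

Answer: -7.0716 -3.2663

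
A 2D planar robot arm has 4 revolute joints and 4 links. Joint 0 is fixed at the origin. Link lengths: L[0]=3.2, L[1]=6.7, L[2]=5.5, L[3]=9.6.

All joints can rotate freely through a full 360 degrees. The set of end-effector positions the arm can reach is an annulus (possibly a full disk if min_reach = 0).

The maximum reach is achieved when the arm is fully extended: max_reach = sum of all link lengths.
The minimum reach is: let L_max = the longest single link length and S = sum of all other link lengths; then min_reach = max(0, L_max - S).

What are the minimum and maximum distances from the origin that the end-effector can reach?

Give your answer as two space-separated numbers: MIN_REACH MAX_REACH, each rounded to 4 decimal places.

Answer: 0.0000 25.0000

Derivation:
Link lengths: [3.2, 6.7, 5.5, 9.6]
max_reach = 3.2 + 6.7 + 5.5 + 9.6 = 25
L_max = max([3.2, 6.7, 5.5, 9.6]) = 9.6
S (sum of others) = 25 - 9.6 = 15.4
min_reach = max(0, 9.6 - 15.4) = max(0, -5.8) = 0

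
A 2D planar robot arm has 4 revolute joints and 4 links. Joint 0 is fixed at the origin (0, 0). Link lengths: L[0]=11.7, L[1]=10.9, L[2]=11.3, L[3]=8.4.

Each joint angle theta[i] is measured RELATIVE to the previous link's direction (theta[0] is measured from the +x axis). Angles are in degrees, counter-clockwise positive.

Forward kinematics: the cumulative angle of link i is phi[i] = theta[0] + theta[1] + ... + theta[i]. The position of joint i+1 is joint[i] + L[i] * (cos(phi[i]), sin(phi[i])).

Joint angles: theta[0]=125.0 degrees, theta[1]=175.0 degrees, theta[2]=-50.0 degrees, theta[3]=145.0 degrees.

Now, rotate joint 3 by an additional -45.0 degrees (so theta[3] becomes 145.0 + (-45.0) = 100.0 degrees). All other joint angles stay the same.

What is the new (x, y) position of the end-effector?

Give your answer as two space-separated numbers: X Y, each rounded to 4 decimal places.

Answer: 3.1467 -11.9328

Derivation:
joint[0] = (0.0000, 0.0000)  (base)
link 0: phi[0] = 125 = 125 deg
  cos(125 deg) = -0.5736, sin(125 deg) = 0.8192
  joint[1] = (0.0000, 0.0000) + 11.7 * (-0.5736, 0.8192) = (0.0000 + -6.7108, 0.0000 + 9.5841) = (-6.7108, 9.5841)
link 1: phi[1] = 125 + 175 = 300 deg
  cos(300 deg) = 0.5000, sin(300 deg) = -0.8660
  joint[2] = (-6.7108, 9.5841) + 10.9 * (0.5000, -0.8660) = (-6.7108 + 5.4500, 9.5841 + -9.4397) = (-1.2608, 0.1444)
link 2: phi[2] = 125 + 175 + -50 = 250 deg
  cos(250 deg) = -0.3420, sin(250 deg) = -0.9397
  joint[3] = (-1.2608, 0.1444) + 11.3 * (-0.3420, -0.9397) = (-1.2608 + -3.8648, 0.1444 + -10.6185) = (-5.1257, -10.4741)
link 3: phi[3] = 125 + 175 + -50 + 100 = 350 deg
  cos(350 deg) = 0.9848, sin(350 deg) = -0.1736
  joint[4] = (-5.1257, -10.4741) + 8.4 * (0.9848, -0.1736) = (-5.1257 + 8.2724, -10.4741 + -1.4586) = (3.1467, -11.9328)
End effector: (3.1467, -11.9328)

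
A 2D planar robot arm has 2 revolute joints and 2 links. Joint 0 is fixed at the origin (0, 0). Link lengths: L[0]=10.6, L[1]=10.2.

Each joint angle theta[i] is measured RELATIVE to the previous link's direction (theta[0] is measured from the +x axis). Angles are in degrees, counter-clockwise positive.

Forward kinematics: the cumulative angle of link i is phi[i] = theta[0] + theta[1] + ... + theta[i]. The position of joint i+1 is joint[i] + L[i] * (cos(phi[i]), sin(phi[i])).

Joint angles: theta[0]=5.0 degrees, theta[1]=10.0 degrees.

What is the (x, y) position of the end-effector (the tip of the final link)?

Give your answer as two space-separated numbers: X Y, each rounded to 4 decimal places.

Answer: 20.4121 3.5638

Derivation:
joint[0] = (0.0000, 0.0000)  (base)
link 0: phi[0] = 5 = 5 deg
  cos(5 deg) = 0.9962, sin(5 deg) = 0.0872
  joint[1] = (0.0000, 0.0000) + 10.6 * (0.9962, 0.0872) = (0.0000 + 10.5597, 0.0000 + 0.9239) = (10.5597, 0.9239)
link 1: phi[1] = 5 + 10 = 15 deg
  cos(15 deg) = 0.9659, sin(15 deg) = 0.2588
  joint[2] = (10.5597, 0.9239) + 10.2 * (0.9659, 0.2588) = (10.5597 + 9.8524, 0.9239 + 2.6400) = (20.4121, 3.5638)
End effector: (20.4121, 3.5638)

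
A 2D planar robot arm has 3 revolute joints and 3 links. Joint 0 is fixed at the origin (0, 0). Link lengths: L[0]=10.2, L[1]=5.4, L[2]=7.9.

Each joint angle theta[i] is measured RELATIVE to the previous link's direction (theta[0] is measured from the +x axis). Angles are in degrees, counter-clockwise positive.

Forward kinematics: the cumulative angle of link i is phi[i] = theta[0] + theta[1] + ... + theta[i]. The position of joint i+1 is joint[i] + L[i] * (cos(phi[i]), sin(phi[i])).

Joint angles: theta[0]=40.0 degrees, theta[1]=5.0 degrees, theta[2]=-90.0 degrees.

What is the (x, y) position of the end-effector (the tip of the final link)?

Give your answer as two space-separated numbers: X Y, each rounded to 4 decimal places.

Answer: 17.2182 4.7887

Derivation:
joint[0] = (0.0000, 0.0000)  (base)
link 0: phi[0] = 40 = 40 deg
  cos(40 deg) = 0.7660, sin(40 deg) = 0.6428
  joint[1] = (0.0000, 0.0000) + 10.2 * (0.7660, 0.6428) = (0.0000 + 7.8137, 0.0000 + 6.5564) = (7.8137, 6.5564)
link 1: phi[1] = 40 + 5 = 45 deg
  cos(45 deg) = 0.7071, sin(45 deg) = 0.7071
  joint[2] = (7.8137, 6.5564) + 5.4 * (0.7071, 0.7071) = (7.8137 + 3.8184, 6.5564 + 3.8184) = (11.6320, 10.3748)
link 2: phi[2] = 40 + 5 + -90 = -45 deg
  cos(-45 deg) = 0.7071, sin(-45 deg) = -0.7071
  joint[3] = (11.6320, 10.3748) + 7.9 * (0.7071, -0.7071) = (11.6320 + 5.5861, 10.3748 + -5.5861) = (17.2182, 4.7887)
End effector: (17.2182, 4.7887)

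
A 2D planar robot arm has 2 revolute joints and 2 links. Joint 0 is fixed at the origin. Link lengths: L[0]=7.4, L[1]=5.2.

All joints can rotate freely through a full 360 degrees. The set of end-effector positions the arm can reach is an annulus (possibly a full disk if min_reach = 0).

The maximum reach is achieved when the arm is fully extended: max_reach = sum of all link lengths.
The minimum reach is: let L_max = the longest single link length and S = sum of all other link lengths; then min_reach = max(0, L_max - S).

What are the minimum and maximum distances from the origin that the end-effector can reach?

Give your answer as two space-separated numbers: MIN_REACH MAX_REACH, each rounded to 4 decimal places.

Answer: 2.2000 12.6000

Derivation:
Link lengths: [7.4, 5.2]
max_reach = 7.4 + 5.2 = 12.6
L_max = max([7.4, 5.2]) = 7.4
S (sum of others) = 12.6 - 7.4 = 5.2
min_reach = max(0, 7.4 - 5.2) = max(0, 2.2) = 2.2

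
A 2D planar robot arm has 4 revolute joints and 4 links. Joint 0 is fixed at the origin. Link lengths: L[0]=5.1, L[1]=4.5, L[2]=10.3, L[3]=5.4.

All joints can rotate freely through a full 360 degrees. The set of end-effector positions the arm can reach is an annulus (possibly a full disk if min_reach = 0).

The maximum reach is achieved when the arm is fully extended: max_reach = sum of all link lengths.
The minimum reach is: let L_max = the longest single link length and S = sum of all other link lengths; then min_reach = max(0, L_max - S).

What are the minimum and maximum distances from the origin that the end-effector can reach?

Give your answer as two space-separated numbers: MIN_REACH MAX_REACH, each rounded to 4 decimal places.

Answer: 0.0000 25.3000

Derivation:
Link lengths: [5.1, 4.5, 10.3, 5.4]
max_reach = 5.1 + 4.5 + 10.3 + 5.4 = 25.3
L_max = max([5.1, 4.5, 10.3, 5.4]) = 10.3
S (sum of others) = 25.3 - 10.3 = 15
min_reach = max(0, 10.3 - 15) = max(0, -4.7) = 0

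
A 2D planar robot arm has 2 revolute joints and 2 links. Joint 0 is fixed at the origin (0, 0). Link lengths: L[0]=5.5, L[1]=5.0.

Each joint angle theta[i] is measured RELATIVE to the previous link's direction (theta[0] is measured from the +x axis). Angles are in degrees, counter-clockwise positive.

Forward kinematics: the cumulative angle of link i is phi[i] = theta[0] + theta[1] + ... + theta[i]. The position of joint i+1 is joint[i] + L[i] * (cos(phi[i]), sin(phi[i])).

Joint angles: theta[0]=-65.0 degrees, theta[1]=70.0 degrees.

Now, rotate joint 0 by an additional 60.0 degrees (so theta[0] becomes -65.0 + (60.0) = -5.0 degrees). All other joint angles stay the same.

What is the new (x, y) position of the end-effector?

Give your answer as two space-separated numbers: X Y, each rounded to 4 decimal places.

joint[0] = (0.0000, 0.0000)  (base)
link 0: phi[0] = -5 = -5 deg
  cos(-5 deg) = 0.9962, sin(-5 deg) = -0.0872
  joint[1] = (0.0000, 0.0000) + 5.5 * (0.9962, -0.0872) = (0.0000 + 5.4791, 0.0000 + -0.4794) = (5.4791, -0.4794)
link 1: phi[1] = -5 + 70 = 65 deg
  cos(65 deg) = 0.4226, sin(65 deg) = 0.9063
  joint[2] = (5.4791, -0.4794) + 5 * (0.4226, 0.9063) = (5.4791 + 2.1131, -0.4794 + 4.5315) = (7.5922, 4.0522)
End effector: (7.5922, 4.0522)

Answer: 7.5922 4.0522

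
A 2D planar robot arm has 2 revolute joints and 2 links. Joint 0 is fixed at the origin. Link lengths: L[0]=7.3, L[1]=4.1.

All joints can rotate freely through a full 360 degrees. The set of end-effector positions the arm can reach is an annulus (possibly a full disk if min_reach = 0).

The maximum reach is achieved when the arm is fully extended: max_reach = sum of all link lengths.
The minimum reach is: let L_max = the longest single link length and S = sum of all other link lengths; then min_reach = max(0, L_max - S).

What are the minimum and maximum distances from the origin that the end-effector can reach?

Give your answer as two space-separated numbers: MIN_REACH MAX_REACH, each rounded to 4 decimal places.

Link lengths: [7.3, 4.1]
max_reach = 7.3 + 4.1 = 11.4
L_max = max([7.3, 4.1]) = 7.3
S (sum of others) = 11.4 - 7.3 = 4.1
min_reach = max(0, 7.3 - 4.1) = max(0, 3.2) = 3.2

Answer: 3.2000 11.4000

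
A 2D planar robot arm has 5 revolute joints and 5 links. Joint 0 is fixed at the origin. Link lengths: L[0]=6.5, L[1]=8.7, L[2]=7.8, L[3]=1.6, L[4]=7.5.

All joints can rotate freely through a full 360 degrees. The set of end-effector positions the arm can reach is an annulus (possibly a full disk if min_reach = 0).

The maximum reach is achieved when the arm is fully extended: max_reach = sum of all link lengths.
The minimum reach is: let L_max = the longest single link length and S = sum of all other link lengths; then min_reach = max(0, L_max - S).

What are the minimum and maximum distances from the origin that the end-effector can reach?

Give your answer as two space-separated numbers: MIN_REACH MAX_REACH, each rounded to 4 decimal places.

Answer: 0.0000 32.1000

Derivation:
Link lengths: [6.5, 8.7, 7.8, 1.6, 7.5]
max_reach = 6.5 + 8.7 + 7.8 + 1.6 + 7.5 = 32.1
L_max = max([6.5, 8.7, 7.8, 1.6, 7.5]) = 8.7
S (sum of others) = 32.1 - 8.7 = 23.4
min_reach = max(0, 8.7 - 23.4) = max(0, -14.7) = 0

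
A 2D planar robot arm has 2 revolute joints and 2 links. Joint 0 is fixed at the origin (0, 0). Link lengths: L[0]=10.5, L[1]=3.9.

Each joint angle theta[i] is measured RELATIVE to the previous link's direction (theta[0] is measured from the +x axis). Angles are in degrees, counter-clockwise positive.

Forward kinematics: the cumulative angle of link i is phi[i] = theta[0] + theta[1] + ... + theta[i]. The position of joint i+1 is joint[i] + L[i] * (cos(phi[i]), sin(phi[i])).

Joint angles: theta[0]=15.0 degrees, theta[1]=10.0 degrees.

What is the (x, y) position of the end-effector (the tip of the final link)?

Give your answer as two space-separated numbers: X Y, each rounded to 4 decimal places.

joint[0] = (0.0000, 0.0000)  (base)
link 0: phi[0] = 15 = 15 deg
  cos(15 deg) = 0.9659, sin(15 deg) = 0.2588
  joint[1] = (0.0000, 0.0000) + 10.5 * (0.9659, 0.2588) = (0.0000 + 10.1422, 0.0000 + 2.7176) = (10.1422, 2.7176)
link 1: phi[1] = 15 + 10 = 25 deg
  cos(25 deg) = 0.9063, sin(25 deg) = 0.4226
  joint[2] = (10.1422, 2.7176) + 3.9 * (0.9063, 0.4226) = (10.1422 + 3.5346, 2.7176 + 1.6482) = (13.6768, 4.3658)
End effector: (13.6768, 4.3658)

Answer: 13.6768 4.3658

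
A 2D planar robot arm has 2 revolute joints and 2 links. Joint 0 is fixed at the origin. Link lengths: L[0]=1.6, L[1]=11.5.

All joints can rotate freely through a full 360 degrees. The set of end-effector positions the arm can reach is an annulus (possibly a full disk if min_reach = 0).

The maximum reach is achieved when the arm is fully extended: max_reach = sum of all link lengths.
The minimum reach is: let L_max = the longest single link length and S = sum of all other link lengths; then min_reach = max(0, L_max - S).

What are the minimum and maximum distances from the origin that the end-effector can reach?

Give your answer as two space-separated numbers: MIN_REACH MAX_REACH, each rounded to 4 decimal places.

Answer: 9.9000 13.1000

Derivation:
Link lengths: [1.6, 11.5]
max_reach = 1.6 + 11.5 = 13.1
L_max = max([1.6, 11.5]) = 11.5
S (sum of others) = 13.1 - 11.5 = 1.6
min_reach = max(0, 11.5 - 1.6) = max(0, 9.9) = 9.9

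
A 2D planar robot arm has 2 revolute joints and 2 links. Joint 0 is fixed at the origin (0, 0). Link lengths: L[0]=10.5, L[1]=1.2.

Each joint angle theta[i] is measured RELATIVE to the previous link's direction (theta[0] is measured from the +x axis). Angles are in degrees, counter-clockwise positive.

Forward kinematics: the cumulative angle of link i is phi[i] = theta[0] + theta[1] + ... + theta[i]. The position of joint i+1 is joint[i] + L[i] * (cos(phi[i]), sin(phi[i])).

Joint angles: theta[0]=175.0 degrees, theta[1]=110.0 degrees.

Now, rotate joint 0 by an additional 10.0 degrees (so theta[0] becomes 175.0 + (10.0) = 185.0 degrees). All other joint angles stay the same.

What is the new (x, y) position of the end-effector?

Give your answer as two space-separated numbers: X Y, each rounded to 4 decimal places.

joint[0] = (0.0000, 0.0000)  (base)
link 0: phi[0] = 185 = 185 deg
  cos(185 deg) = -0.9962, sin(185 deg) = -0.0872
  joint[1] = (0.0000, 0.0000) + 10.5 * (-0.9962, -0.0872) = (0.0000 + -10.4600, 0.0000 + -0.9151) = (-10.4600, -0.9151)
link 1: phi[1] = 185 + 110 = 295 deg
  cos(295 deg) = 0.4226, sin(295 deg) = -0.9063
  joint[2] = (-10.4600, -0.9151) + 1.2 * (0.4226, -0.9063) = (-10.4600 + 0.5071, -0.9151 + -1.0876) = (-9.9529, -2.0027)
End effector: (-9.9529, -2.0027)

Answer: -9.9529 -2.0027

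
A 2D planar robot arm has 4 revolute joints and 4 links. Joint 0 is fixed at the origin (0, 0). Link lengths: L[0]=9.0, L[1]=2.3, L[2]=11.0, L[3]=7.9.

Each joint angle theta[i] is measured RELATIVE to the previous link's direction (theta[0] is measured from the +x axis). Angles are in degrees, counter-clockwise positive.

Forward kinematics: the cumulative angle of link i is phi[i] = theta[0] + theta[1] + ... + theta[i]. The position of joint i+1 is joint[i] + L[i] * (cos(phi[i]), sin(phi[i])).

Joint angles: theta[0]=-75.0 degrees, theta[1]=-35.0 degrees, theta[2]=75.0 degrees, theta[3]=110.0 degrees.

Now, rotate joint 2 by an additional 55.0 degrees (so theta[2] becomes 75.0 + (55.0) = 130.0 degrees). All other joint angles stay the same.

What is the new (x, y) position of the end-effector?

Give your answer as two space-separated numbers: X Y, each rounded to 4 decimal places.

Answer: 6.8013 -1.0407

Derivation:
joint[0] = (0.0000, 0.0000)  (base)
link 0: phi[0] = -75 = -75 deg
  cos(-75 deg) = 0.2588, sin(-75 deg) = -0.9659
  joint[1] = (0.0000, 0.0000) + 9 * (0.2588, -0.9659) = (0.0000 + 2.3294, 0.0000 + -8.6933) = (2.3294, -8.6933)
link 1: phi[1] = -75 + -35 = -110 deg
  cos(-110 deg) = -0.3420, sin(-110 deg) = -0.9397
  joint[2] = (2.3294, -8.6933) + 2.3 * (-0.3420, -0.9397) = (2.3294 + -0.7866, -8.6933 + -2.1613) = (1.5427, -10.8546)
link 2: phi[2] = -75 + -35 + 130 = 20 deg
  cos(20 deg) = 0.9397, sin(20 deg) = 0.3420
  joint[3] = (1.5427, -10.8546) + 11 * (0.9397, 0.3420) = (1.5427 + 10.3366, -10.8546 + 3.7622) = (11.8793, -7.0924)
link 3: phi[3] = -75 + -35 + 130 + 110 = 130 deg
  cos(130 deg) = -0.6428, sin(130 deg) = 0.7660
  joint[4] = (11.8793, -7.0924) + 7.9 * (-0.6428, 0.7660) = (11.8793 + -5.0780, -7.0924 + 6.0518) = (6.8013, -1.0407)
End effector: (6.8013, -1.0407)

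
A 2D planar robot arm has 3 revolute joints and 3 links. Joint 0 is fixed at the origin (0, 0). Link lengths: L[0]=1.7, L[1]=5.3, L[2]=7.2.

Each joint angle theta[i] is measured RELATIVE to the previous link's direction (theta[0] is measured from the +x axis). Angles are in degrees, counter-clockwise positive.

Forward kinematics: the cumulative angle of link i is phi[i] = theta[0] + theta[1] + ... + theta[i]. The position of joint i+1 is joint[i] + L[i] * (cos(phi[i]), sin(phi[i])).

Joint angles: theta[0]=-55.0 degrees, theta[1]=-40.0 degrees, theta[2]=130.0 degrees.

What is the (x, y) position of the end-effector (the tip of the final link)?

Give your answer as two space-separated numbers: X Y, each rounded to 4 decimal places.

Answer: 6.4110 -2.5426

Derivation:
joint[0] = (0.0000, 0.0000)  (base)
link 0: phi[0] = -55 = -55 deg
  cos(-55 deg) = 0.5736, sin(-55 deg) = -0.8192
  joint[1] = (0.0000, 0.0000) + 1.7 * (0.5736, -0.8192) = (0.0000 + 0.9751, 0.0000 + -1.3926) = (0.9751, -1.3926)
link 1: phi[1] = -55 + -40 = -95 deg
  cos(-95 deg) = -0.0872, sin(-95 deg) = -0.9962
  joint[2] = (0.9751, -1.3926) + 5.3 * (-0.0872, -0.9962) = (0.9751 + -0.4619, -1.3926 + -5.2798) = (0.5132, -6.6724)
link 2: phi[2] = -55 + -40 + 130 = 35 deg
  cos(35 deg) = 0.8192, sin(35 deg) = 0.5736
  joint[3] = (0.5132, -6.6724) + 7.2 * (0.8192, 0.5736) = (0.5132 + 5.8979, -6.6724 + 4.1298) = (6.4110, -2.5426)
End effector: (6.4110, -2.5426)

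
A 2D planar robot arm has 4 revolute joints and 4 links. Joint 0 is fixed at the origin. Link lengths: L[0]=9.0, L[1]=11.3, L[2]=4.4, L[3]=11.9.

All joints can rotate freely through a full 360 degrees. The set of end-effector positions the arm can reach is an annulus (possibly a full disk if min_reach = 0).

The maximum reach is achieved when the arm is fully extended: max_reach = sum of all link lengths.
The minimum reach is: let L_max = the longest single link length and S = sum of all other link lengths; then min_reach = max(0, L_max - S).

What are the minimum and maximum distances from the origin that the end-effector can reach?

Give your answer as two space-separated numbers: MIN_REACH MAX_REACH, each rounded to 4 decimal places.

Link lengths: [9.0, 11.3, 4.4, 11.9]
max_reach = 9 + 11.3 + 4.4 + 11.9 = 36.6
L_max = max([9.0, 11.3, 4.4, 11.9]) = 11.9
S (sum of others) = 36.6 - 11.9 = 24.7
min_reach = max(0, 11.9 - 24.7) = max(0, -12.8) = 0

Answer: 0.0000 36.6000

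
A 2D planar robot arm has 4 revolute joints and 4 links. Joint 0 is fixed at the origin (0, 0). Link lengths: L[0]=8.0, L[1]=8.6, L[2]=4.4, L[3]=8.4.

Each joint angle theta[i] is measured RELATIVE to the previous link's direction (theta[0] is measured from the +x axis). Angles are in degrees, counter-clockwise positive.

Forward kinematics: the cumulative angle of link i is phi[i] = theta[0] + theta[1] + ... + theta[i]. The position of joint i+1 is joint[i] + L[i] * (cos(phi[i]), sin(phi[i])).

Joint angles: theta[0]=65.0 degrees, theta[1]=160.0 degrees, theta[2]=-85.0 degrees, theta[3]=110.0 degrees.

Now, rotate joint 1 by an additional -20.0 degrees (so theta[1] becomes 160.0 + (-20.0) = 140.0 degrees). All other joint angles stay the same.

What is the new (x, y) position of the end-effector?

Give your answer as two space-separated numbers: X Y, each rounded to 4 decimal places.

joint[0] = (0.0000, 0.0000)  (base)
link 0: phi[0] = 65 = 65 deg
  cos(65 deg) = 0.4226, sin(65 deg) = 0.9063
  joint[1] = (0.0000, 0.0000) + 8 * (0.4226, 0.9063) = (0.0000 + 3.3809, 0.0000 + 7.2505) = (3.3809, 7.2505)
link 1: phi[1] = 65 + 140 = 205 deg
  cos(205 deg) = -0.9063, sin(205 deg) = -0.4226
  joint[2] = (3.3809, 7.2505) + 8.6 * (-0.9063, -0.4226) = (3.3809 + -7.7942, 7.2505 + -3.6345) = (-4.4133, 3.6159)
link 2: phi[2] = 65 + 140 + -85 = 120 deg
  cos(120 deg) = -0.5000, sin(120 deg) = 0.8660
  joint[3] = (-4.4133, 3.6159) + 4.4 * (-0.5000, 0.8660) = (-4.4133 + -2.2000, 3.6159 + 3.8105) = (-6.6133, 7.4265)
link 3: phi[3] = 65 + 140 + -85 + 110 = 230 deg
  cos(230 deg) = -0.6428, sin(230 deg) = -0.7660
  joint[4] = (-6.6133, 7.4265) + 8.4 * (-0.6428, -0.7660) = (-6.6133 + -5.3994, 7.4265 + -6.4348) = (-12.0127, 0.9917)
End effector: (-12.0127, 0.9917)

Answer: -12.0127 0.9917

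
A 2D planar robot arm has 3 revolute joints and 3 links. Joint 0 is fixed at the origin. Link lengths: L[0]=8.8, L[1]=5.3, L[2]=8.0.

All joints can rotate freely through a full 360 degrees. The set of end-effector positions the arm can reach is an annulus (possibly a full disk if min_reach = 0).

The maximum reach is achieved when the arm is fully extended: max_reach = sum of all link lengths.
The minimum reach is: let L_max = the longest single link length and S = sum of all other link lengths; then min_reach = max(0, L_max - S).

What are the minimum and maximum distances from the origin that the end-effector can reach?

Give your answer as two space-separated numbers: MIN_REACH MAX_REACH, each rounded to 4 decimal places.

Answer: 0.0000 22.1000

Derivation:
Link lengths: [8.8, 5.3, 8.0]
max_reach = 8.8 + 5.3 + 8 = 22.1
L_max = max([8.8, 5.3, 8.0]) = 8.8
S (sum of others) = 22.1 - 8.8 = 13.3
min_reach = max(0, 8.8 - 13.3) = max(0, -4.5) = 0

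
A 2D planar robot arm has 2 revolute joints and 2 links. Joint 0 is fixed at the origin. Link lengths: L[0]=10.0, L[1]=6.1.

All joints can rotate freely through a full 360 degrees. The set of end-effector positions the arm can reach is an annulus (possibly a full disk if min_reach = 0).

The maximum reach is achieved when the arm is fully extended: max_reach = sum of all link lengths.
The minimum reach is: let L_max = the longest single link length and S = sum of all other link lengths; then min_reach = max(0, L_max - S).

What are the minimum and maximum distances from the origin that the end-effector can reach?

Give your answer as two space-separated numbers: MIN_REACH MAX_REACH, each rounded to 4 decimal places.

Answer: 3.9000 16.1000

Derivation:
Link lengths: [10.0, 6.1]
max_reach = 10 + 6.1 = 16.1
L_max = max([10.0, 6.1]) = 10
S (sum of others) = 16.1 - 10 = 6.1
min_reach = max(0, 10 - 6.1) = max(0, 3.9) = 3.9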